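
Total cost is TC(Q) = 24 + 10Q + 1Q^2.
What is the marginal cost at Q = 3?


MC = dTC/dQ = 10 + 2*1*Q
At Q = 3:
MC = 10 + 2*3
MC = 10 + 6 = 16

16


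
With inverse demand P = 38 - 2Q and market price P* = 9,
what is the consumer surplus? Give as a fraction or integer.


Maximum willingness to pay (at Q=0): P_max = 38
Quantity demanded at P* = 9:
Q* = (38 - 9)/2 = 29/2
CS = (1/2) * Q* * (P_max - P*)
CS = (1/2) * 29/2 * (38 - 9)
CS = (1/2) * 29/2 * 29 = 841/4

841/4


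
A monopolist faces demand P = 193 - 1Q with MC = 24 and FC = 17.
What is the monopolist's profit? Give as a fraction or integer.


MR = MC: 193 - 2Q = 24
Q* = 169/2
P* = 193 - 1*169/2 = 217/2
Profit = (P* - MC)*Q* - FC
= (217/2 - 24)*169/2 - 17
= 169/2*169/2 - 17
= 28561/4 - 17 = 28493/4

28493/4


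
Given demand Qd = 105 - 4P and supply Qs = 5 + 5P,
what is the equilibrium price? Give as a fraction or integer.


At equilibrium, Qd = Qs.
105 - 4P = 5 + 5P
105 - 5 = 4P + 5P
100 = 9P
P* = 100/9 = 100/9

100/9


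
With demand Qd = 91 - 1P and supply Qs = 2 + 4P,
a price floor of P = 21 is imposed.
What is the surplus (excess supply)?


At P = 21:
Qd = 91 - 1*21 = 70
Qs = 2 + 4*21 = 86
Surplus = Qs - Qd = 86 - 70 = 16

16


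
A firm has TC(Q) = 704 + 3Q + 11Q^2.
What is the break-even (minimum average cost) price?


AC(Q) = 704/Q + 3 + 11Q
To minimize: dAC/dQ = -704/Q^2 + 11 = 0
Q^2 = 704/11 = 64
Q* = 8
Min AC = 704/8 + 3 + 11*8
Min AC = 88 + 3 + 88 = 179

179


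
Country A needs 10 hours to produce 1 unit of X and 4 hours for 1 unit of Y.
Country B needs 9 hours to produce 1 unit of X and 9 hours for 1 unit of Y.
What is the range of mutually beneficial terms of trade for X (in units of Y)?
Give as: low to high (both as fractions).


Opportunity cost of X for Country A = hours_X / hours_Y = 10/4 = 5/2 units of Y
Opportunity cost of X for Country B = hours_X / hours_Y = 9/9 = 1 units of Y
Terms of trade must be between the two opportunity costs.
Range: 1 to 5/2

1 to 5/2


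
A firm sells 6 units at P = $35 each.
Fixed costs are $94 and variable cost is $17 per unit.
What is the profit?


Total Revenue = P * Q = 35 * 6 = $210
Total Cost = FC + VC*Q = 94 + 17*6 = $196
Profit = TR - TC = 210 - 196 = $14

$14


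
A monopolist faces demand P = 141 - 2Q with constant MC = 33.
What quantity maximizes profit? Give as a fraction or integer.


TR = P*Q = (141 - 2Q)Q = 141Q - 2Q^2
MR = dTR/dQ = 141 - 4Q
Set MR = MC:
141 - 4Q = 33
108 = 4Q
Q* = 108/4 = 27

27


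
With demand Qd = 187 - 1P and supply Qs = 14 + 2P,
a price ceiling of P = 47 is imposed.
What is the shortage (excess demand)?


At P = 47:
Qd = 187 - 1*47 = 140
Qs = 14 + 2*47 = 108
Shortage = Qd - Qs = 140 - 108 = 32

32


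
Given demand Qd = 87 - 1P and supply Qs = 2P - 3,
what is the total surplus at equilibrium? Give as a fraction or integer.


Find equilibrium: 87 - 1P = 2P - 3
87 + 3 = 3P
P* = 90/3 = 30
Q* = 2*30 - 3 = 57
Inverse demand: P = 87 - Q/1, so P_max = 87
Inverse supply: P = 3/2 + Q/2, so P_min = 3/2
CS = (1/2) * 57 * (87 - 30) = 3249/2
PS = (1/2) * 57 * (30 - 3/2) = 3249/4
TS = CS + PS = 3249/2 + 3249/4 = 9747/4

9747/4


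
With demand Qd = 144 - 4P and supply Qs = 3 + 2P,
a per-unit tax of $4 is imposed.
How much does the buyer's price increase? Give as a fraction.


With a per-unit tax, the buyer's price increase depends on relative slopes.
Supply slope: d = 2, Demand slope: b = 4
Buyer's price increase = d * tax / (b + d)
= 2 * 4 / (4 + 2)
= 8 / 6 = 4/3

4/3


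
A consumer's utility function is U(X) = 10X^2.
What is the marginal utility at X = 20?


MU = dU/dX = 10*2*X^(2-1)
MU = 20*X^1
At X = 20:
MU = 20 * 20^1
MU = 20 * 20 = 400

400


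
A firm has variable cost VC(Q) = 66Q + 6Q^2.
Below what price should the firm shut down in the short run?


AVC(Q) = VC(Q)/Q = 66 + 6Q
AVC is increasing in Q, so minimum AVC is at Q -> 0+.
Min AVC = 66
The firm should shut down if P < 66.

66


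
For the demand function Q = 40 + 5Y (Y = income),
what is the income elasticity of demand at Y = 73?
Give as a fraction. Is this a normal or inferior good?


dQ/dY = 5
At Y = 73: Q = 40 + 5*73 = 405
Ey = (dQ/dY)(Y/Q) = 5 * 73 / 405 = 73/81
Since Ey > 0, this is a normal good.

73/81 (normal good)


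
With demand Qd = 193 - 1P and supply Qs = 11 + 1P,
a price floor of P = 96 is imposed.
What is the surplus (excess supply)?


At P = 96:
Qd = 193 - 1*96 = 97
Qs = 11 + 1*96 = 107
Surplus = Qs - Qd = 107 - 97 = 10

10


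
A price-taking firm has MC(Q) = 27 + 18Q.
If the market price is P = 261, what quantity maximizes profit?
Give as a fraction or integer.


In perfect competition, profit is maximized where P = MC.
261 = 27 + 18Q
234 = 18Q
Q* = 234/18 = 13

13


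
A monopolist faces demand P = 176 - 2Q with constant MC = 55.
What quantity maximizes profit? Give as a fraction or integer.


TR = P*Q = (176 - 2Q)Q = 176Q - 2Q^2
MR = dTR/dQ = 176 - 4Q
Set MR = MC:
176 - 4Q = 55
121 = 4Q
Q* = 121/4 = 121/4

121/4


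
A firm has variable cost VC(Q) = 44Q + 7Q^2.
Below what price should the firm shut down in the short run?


AVC(Q) = VC(Q)/Q = 44 + 7Q
AVC is increasing in Q, so minimum AVC is at Q -> 0+.
Min AVC = 44
The firm should shut down if P < 44.

44


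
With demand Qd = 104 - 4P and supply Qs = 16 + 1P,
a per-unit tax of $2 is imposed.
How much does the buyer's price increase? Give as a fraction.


With a per-unit tax, the buyer's price increase depends on relative slopes.
Supply slope: d = 1, Demand slope: b = 4
Buyer's price increase = d * tax / (b + d)
= 1 * 2 / (4 + 1)
= 2 / 5 = 2/5

2/5


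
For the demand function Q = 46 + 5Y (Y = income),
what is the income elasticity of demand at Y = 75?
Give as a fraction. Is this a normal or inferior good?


dQ/dY = 5
At Y = 75: Q = 46 + 5*75 = 421
Ey = (dQ/dY)(Y/Q) = 5 * 75 / 421 = 375/421
Since Ey > 0, this is a normal good.

375/421 (normal good)


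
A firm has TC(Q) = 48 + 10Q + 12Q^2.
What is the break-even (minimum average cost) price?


AC(Q) = 48/Q + 10 + 12Q
To minimize: dAC/dQ = -48/Q^2 + 12 = 0
Q^2 = 48/12 = 4
Q* = 2
Min AC = 48/2 + 10 + 12*2
Min AC = 24 + 10 + 24 = 58

58


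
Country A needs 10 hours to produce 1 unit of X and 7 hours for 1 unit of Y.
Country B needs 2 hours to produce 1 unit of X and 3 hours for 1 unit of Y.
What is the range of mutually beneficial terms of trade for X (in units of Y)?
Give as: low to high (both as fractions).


Opportunity cost of X for Country A = hours_X / hours_Y = 10/7 = 10/7 units of Y
Opportunity cost of X for Country B = hours_X / hours_Y = 2/3 = 2/3 units of Y
Terms of trade must be between the two opportunity costs.
Range: 2/3 to 10/7

2/3 to 10/7


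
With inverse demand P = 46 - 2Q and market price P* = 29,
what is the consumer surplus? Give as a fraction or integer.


Maximum willingness to pay (at Q=0): P_max = 46
Quantity demanded at P* = 29:
Q* = (46 - 29)/2 = 17/2
CS = (1/2) * Q* * (P_max - P*)
CS = (1/2) * 17/2 * (46 - 29)
CS = (1/2) * 17/2 * 17 = 289/4

289/4


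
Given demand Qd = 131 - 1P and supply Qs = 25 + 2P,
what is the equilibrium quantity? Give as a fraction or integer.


First find equilibrium price:
131 - 1P = 25 + 2P
P* = 106/3 = 106/3
Then substitute into demand:
Q* = 131 - 1 * 106/3 = 287/3

287/3


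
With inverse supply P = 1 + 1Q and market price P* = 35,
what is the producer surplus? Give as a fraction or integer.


Minimum supply price (at Q=0): P_min = 1
Quantity supplied at P* = 35:
Q* = (35 - 1)/1 = 34
PS = (1/2) * Q* * (P* - P_min)
PS = (1/2) * 34 * (35 - 1)
PS = (1/2) * 34 * 34 = 578

578


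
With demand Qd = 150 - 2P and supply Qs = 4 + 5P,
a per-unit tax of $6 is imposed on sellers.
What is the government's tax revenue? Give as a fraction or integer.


With tax on sellers, new supply: Qs' = 4 + 5(P - 6)
= 5P - 26
New equilibrium quantity:
Q_new = 698/7
Tax revenue = tax * Q_new = 6 * 698/7 = 4188/7

4188/7


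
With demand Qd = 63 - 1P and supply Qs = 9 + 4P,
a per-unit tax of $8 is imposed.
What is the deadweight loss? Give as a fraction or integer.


Pre-tax equilibrium quantity: Q* = 261/5
Post-tax equilibrium quantity: Q_tax = 229/5
Reduction in quantity: Q* - Q_tax = 32/5
DWL = (1/2) * tax * (Q* - Q_tax)
DWL = (1/2) * 8 * 32/5 = 128/5

128/5


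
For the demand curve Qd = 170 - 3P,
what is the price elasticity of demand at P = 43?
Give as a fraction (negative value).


dQ/dP = -3
At P = 43: Q = 170 - 3*43 = 41
E = (dQ/dP)(P/Q) = (-3)(43/41) = -129/41

-129/41


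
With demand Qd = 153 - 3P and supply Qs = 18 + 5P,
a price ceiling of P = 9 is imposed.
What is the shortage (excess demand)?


At P = 9:
Qd = 153 - 3*9 = 126
Qs = 18 + 5*9 = 63
Shortage = Qd - Qs = 126 - 63 = 63

63


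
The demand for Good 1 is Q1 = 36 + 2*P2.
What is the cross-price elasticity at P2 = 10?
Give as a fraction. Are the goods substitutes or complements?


dQ1/dP2 = 2
At P2 = 10: Q1 = 36 + 2*10 = 56
Exy = (dQ1/dP2)(P2/Q1) = 2 * 10 / 56 = 5/14
Since Exy > 0, the goods are substitutes.

5/14 (substitutes)


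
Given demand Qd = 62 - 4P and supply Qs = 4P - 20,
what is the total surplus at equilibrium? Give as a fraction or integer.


Find equilibrium: 62 - 4P = 4P - 20
62 + 20 = 8P
P* = 82/8 = 41/4
Q* = 4*41/4 - 20 = 21
Inverse demand: P = 31/2 - Q/4, so P_max = 31/2
Inverse supply: P = 5 + Q/4, so P_min = 5
CS = (1/2) * 21 * (31/2 - 41/4) = 441/8
PS = (1/2) * 21 * (41/4 - 5) = 441/8
TS = CS + PS = 441/8 + 441/8 = 441/4

441/4


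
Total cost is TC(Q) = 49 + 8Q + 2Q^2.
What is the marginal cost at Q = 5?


MC = dTC/dQ = 8 + 2*2*Q
At Q = 5:
MC = 8 + 4*5
MC = 8 + 20 = 28

28


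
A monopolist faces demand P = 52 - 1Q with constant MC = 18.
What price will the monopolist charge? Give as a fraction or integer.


MR = 52 - 2Q
Set MR = MC: 52 - 2Q = 18
Q* = 17
Substitute into demand:
P* = 52 - 1*17 = 35

35


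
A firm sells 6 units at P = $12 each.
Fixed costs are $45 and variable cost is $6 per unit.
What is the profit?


Total Revenue = P * Q = 12 * 6 = $72
Total Cost = FC + VC*Q = 45 + 6*6 = $81
Profit = TR - TC = 72 - 81 = $-9

$-9


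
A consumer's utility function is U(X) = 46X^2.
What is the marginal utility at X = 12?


MU = dU/dX = 46*2*X^(2-1)
MU = 92*X^1
At X = 12:
MU = 92 * 12^1
MU = 92 * 12 = 1104

1104


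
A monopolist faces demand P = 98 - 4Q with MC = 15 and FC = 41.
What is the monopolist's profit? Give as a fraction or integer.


MR = MC: 98 - 8Q = 15
Q* = 83/8
P* = 98 - 4*83/8 = 113/2
Profit = (P* - MC)*Q* - FC
= (113/2 - 15)*83/8 - 41
= 83/2*83/8 - 41
= 6889/16 - 41 = 6233/16

6233/16


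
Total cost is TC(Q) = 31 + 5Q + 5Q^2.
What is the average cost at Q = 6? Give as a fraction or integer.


TC(6) = 31 + 5*6 + 5*6^2
TC(6) = 31 + 30 + 180 = 241
AC = TC/Q = 241/6 = 241/6

241/6


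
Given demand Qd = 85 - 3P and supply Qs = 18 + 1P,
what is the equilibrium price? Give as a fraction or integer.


At equilibrium, Qd = Qs.
85 - 3P = 18 + 1P
85 - 18 = 3P + 1P
67 = 4P
P* = 67/4 = 67/4

67/4


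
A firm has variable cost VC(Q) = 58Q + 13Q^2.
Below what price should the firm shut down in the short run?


AVC(Q) = VC(Q)/Q = 58 + 13Q
AVC is increasing in Q, so minimum AVC is at Q -> 0+.
Min AVC = 58
The firm should shut down if P < 58.

58


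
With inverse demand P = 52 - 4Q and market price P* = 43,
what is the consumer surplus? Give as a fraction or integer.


Maximum willingness to pay (at Q=0): P_max = 52
Quantity demanded at P* = 43:
Q* = (52 - 43)/4 = 9/4
CS = (1/2) * Q* * (P_max - P*)
CS = (1/2) * 9/4 * (52 - 43)
CS = (1/2) * 9/4 * 9 = 81/8

81/8


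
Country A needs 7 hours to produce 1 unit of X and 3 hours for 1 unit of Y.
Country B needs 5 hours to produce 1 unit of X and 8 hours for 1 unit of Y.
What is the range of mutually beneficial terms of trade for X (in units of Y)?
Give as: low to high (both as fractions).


Opportunity cost of X for Country A = hours_X / hours_Y = 7/3 = 7/3 units of Y
Opportunity cost of X for Country B = hours_X / hours_Y = 5/8 = 5/8 units of Y
Terms of trade must be between the two opportunity costs.
Range: 5/8 to 7/3

5/8 to 7/3


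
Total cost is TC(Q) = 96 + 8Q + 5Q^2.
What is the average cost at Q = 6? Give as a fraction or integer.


TC(6) = 96 + 8*6 + 5*6^2
TC(6) = 96 + 48 + 180 = 324
AC = TC/Q = 324/6 = 54

54


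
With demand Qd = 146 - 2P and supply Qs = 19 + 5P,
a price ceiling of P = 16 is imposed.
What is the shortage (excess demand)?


At P = 16:
Qd = 146 - 2*16 = 114
Qs = 19 + 5*16 = 99
Shortage = Qd - Qs = 114 - 99 = 15

15


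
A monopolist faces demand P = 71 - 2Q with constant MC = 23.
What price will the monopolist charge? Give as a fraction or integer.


MR = 71 - 4Q
Set MR = MC: 71 - 4Q = 23
Q* = 12
Substitute into demand:
P* = 71 - 2*12 = 47

47


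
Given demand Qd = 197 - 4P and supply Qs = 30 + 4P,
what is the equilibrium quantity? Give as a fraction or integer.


First find equilibrium price:
197 - 4P = 30 + 4P
P* = 167/8 = 167/8
Then substitute into demand:
Q* = 197 - 4 * 167/8 = 227/2

227/2


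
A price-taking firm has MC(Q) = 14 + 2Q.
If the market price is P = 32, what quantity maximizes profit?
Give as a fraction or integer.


In perfect competition, profit is maximized where P = MC.
32 = 14 + 2Q
18 = 2Q
Q* = 18/2 = 9

9


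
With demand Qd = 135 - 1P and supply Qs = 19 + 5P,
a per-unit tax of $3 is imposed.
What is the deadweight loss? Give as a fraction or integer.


Pre-tax equilibrium quantity: Q* = 347/3
Post-tax equilibrium quantity: Q_tax = 679/6
Reduction in quantity: Q* - Q_tax = 5/2
DWL = (1/2) * tax * (Q* - Q_tax)
DWL = (1/2) * 3 * 5/2 = 15/4

15/4


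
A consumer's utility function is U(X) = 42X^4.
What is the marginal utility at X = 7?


MU = dU/dX = 42*4*X^(4-1)
MU = 168*X^3
At X = 7:
MU = 168 * 7^3
MU = 168 * 343 = 57624

57624


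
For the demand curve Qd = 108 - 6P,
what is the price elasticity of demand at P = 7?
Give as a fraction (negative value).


dQ/dP = -6
At P = 7: Q = 108 - 6*7 = 66
E = (dQ/dP)(P/Q) = (-6)(7/66) = -7/11

-7/11


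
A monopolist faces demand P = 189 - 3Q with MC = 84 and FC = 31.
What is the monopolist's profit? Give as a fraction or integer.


MR = MC: 189 - 6Q = 84
Q* = 35/2
P* = 189 - 3*35/2 = 273/2
Profit = (P* - MC)*Q* - FC
= (273/2 - 84)*35/2 - 31
= 105/2*35/2 - 31
= 3675/4 - 31 = 3551/4

3551/4


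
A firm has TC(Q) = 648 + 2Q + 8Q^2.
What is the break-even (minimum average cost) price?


AC(Q) = 648/Q + 2 + 8Q
To minimize: dAC/dQ = -648/Q^2 + 8 = 0
Q^2 = 648/8 = 81
Q* = 9
Min AC = 648/9 + 2 + 8*9
Min AC = 72 + 2 + 72 = 146

146


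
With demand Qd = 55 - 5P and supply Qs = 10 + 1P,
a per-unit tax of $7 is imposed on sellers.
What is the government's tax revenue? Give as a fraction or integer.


With tax on sellers, new supply: Qs' = 10 + 1(P - 7)
= 3 + 1P
New equilibrium quantity:
Q_new = 35/3
Tax revenue = tax * Q_new = 7 * 35/3 = 245/3

245/3


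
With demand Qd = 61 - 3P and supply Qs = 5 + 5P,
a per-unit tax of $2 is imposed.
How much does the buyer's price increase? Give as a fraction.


With a per-unit tax, the buyer's price increase depends on relative slopes.
Supply slope: d = 5, Demand slope: b = 3
Buyer's price increase = d * tax / (b + d)
= 5 * 2 / (3 + 5)
= 10 / 8 = 5/4

5/4


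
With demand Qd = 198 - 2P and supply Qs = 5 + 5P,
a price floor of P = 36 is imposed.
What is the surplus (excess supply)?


At P = 36:
Qd = 198 - 2*36 = 126
Qs = 5 + 5*36 = 185
Surplus = Qs - Qd = 185 - 126 = 59

59


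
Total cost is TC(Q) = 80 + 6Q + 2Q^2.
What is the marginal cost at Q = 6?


MC = dTC/dQ = 6 + 2*2*Q
At Q = 6:
MC = 6 + 4*6
MC = 6 + 24 = 30

30


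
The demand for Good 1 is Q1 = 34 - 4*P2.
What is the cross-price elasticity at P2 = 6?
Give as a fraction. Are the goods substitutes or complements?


dQ1/dP2 = -4
At P2 = 6: Q1 = 34 - 4*6 = 10
Exy = (dQ1/dP2)(P2/Q1) = -4 * 6 / 10 = -12/5
Since Exy < 0, the goods are complements.

-12/5 (complements)


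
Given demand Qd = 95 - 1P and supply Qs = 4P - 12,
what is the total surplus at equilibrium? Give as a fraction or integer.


Find equilibrium: 95 - 1P = 4P - 12
95 + 12 = 5P
P* = 107/5 = 107/5
Q* = 4*107/5 - 12 = 368/5
Inverse demand: P = 95 - Q/1, so P_max = 95
Inverse supply: P = 3 + Q/4, so P_min = 3
CS = (1/2) * 368/5 * (95 - 107/5) = 67712/25
PS = (1/2) * 368/5 * (107/5 - 3) = 16928/25
TS = CS + PS = 67712/25 + 16928/25 = 16928/5

16928/5


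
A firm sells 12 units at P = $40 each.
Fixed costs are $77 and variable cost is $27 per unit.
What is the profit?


Total Revenue = P * Q = 40 * 12 = $480
Total Cost = FC + VC*Q = 77 + 27*12 = $401
Profit = TR - TC = 480 - 401 = $79

$79


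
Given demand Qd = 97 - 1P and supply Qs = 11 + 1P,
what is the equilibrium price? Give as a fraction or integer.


At equilibrium, Qd = Qs.
97 - 1P = 11 + 1P
97 - 11 = 1P + 1P
86 = 2P
P* = 86/2 = 43

43


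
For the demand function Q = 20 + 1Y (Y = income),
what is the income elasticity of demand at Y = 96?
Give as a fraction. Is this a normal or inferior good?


dQ/dY = 1
At Y = 96: Q = 20 + 1*96 = 116
Ey = (dQ/dY)(Y/Q) = 1 * 96 / 116 = 24/29
Since Ey > 0, this is a normal good.

24/29 (normal good)


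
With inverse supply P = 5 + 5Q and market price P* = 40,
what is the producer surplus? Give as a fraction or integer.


Minimum supply price (at Q=0): P_min = 5
Quantity supplied at P* = 40:
Q* = (40 - 5)/5 = 7
PS = (1/2) * Q* * (P* - P_min)
PS = (1/2) * 7 * (40 - 5)
PS = (1/2) * 7 * 35 = 245/2

245/2


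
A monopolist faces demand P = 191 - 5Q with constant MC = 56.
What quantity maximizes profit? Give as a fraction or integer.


TR = P*Q = (191 - 5Q)Q = 191Q - 5Q^2
MR = dTR/dQ = 191 - 10Q
Set MR = MC:
191 - 10Q = 56
135 = 10Q
Q* = 135/10 = 27/2

27/2


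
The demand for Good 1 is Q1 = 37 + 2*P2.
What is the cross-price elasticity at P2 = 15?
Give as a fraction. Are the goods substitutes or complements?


dQ1/dP2 = 2
At P2 = 15: Q1 = 37 + 2*15 = 67
Exy = (dQ1/dP2)(P2/Q1) = 2 * 15 / 67 = 30/67
Since Exy > 0, the goods are substitutes.

30/67 (substitutes)


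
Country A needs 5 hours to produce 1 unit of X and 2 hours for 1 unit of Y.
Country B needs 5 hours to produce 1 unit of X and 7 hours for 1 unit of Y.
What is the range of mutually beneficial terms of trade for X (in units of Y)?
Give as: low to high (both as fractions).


Opportunity cost of X for Country A = hours_X / hours_Y = 5/2 = 5/2 units of Y
Opportunity cost of X for Country B = hours_X / hours_Y = 5/7 = 5/7 units of Y
Terms of trade must be between the two opportunity costs.
Range: 5/7 to 5/2

5/7 to 5/2


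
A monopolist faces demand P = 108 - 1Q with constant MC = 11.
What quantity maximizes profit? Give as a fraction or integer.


TR = P*Q = (108 - 1Q)Q = 108Q - 1Q^2
MR = dTR/dQ = 108 - 2Q
Set MR = MC:
108 - 2Q = 11
97 = 2Q
Q* = 97/2 = 97/2

97/2


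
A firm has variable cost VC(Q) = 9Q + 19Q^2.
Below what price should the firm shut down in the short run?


AVC(Q) = VC(Q)/Q = 9 + 19Q
AVC is increasing in Q, so minimum AVC is at Q -> 0+.
Min AVC = 9
The firm should shut down if P < 9.

9


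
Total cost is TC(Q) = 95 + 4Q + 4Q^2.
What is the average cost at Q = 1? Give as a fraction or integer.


TC(1) = 95 + 4*1 + 4*1^2
TC(1) = 95 + 4 + 4 = 103
AC = TC/Q = 103/1 = 103

103


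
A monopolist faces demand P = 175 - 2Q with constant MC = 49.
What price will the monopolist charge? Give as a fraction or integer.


MR = 175 - 4Q
Set MR = MC: 175 - 4Q = 49
Q* = 63/2
Substitute into demand:
P* = 175 - 2*63/2 = 112

112


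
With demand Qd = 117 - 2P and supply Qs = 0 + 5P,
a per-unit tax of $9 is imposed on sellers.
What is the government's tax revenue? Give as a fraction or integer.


With tax on sellers, new supply: Qs' = 0 + 5(P - 9)
= 5P - 45
New equilibrium quantity:
Q_new = 495/7
Tax revenue = tax * Q_new = 9 * 495/7 = 4455/7

4455/7


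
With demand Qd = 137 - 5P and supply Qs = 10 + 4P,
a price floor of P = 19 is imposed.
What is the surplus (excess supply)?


At P = 19:
Qd = 137 - 5*19 = 42
Qs = 10 + 4*19 = 86
Surplus = Qs - Qd = 86 - 42 = 44

44


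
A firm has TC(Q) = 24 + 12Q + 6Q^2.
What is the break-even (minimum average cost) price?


AC(Q) = 24/Q + 12 + 6Q
To minimize: dAC/dQ = -24/Q^2 + 6 = 0
Q^2 = 24/6 = 4
Q* = 2
Min AC = 24/2 + 12 + 6*2
Min AC = 12 + 12 + 12 = 36

36


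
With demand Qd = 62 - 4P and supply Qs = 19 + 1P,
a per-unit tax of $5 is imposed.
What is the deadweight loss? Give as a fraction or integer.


Pre-tax equilibrium quantity: Q* = 138/5
Post-tax equilibrium quantity: Q_tax = 118/5
Reduction in quantity: Q* - Q_tax = 4
DWL = (1/2) * tax * (Q* - Q_tax)
DWL = (1/2) * 5 * 4 = 10

10


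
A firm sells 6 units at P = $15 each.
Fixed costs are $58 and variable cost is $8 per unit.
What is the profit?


Total Revenue = P * Q = 15 * 6 = $90
Total Cost = FC + VC*Q = 58 + 8*6 = $106
Profit = TR - TC = 90 - 106 = $-16

$-16


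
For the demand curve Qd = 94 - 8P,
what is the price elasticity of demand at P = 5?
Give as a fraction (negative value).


dQ/dP = -8
At P = 5: Q = 94 - 8*5 = 54
E = (dQ/dP)(P/Q) = (-8)(5/54) = -20/27

-20/27


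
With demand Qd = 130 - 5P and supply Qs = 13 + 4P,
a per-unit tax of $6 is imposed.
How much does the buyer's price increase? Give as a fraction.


With a per-unit tax, the buyer's price increase depends on relative slopes.
Supply slope: d = 4, Demand slope: b = 5
Buyer's price increase = d * tax / (b + d)
= 4 * 6 / (5 + 4)
= 24 / 9 = 8/3

8/3


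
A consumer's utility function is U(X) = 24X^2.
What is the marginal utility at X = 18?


MU = dU/dX = 24*2*X^(2-1)
MU = 48*X^1
At X = 18:
MU = 48 * 18^1
MU = 48 * 18 = 864

864


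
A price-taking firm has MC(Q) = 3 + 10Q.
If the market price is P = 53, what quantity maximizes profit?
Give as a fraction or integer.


In perfect competition, profit is maximized where P = MC.
53 = 3 + 10Q
50 = 10Q
Q* = 50/10 = 5

5


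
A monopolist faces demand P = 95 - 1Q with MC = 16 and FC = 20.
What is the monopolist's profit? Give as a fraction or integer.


MR = MC: 95 - 2Q = 16
Q* = 79/2
P* = 95 - 1*79/2 = 111/2
Profit = (P* - MC)*Q* - FC
= (111/2 - 16)*79/2 - 20
= 79/2*79/2 - 20
= 6241/4 - 20 = 6161/4

6161/4


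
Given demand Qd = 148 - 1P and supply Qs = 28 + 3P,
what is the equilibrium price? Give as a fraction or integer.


At equilibrium, Qd = Qs.
148 - 1P = 28 + 3P
148 - 28 = 1P + 3P
120 = 4P
P* = 120/4 = 30

30


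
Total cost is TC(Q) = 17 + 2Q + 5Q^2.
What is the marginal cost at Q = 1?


MC = dTC/dQ = 2 + 2*5*Q
At Q = 1:
MC = 2 + 10*1
MC = 2 + 10 = 12

12


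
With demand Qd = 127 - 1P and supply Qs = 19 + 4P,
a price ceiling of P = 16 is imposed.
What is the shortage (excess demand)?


At P = 16:
Qd = 127 - 1*16 = 111
Qs = 19 + 4*16 = 83
Shortage = Qd - Qs = 111 - 83 = 28

28


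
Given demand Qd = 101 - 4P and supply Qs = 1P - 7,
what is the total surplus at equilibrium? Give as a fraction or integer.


Find equilibrium: 101 - 4P = 1P - 7
101 + 7 = 5P
P* = 108/5 = 108/5
Q* = 1*108/5 - 7 = 73/5
Inverse demand: P = 101/4 - Q/4, so P_max = 101/4
Inverse supply: P = 7 + Q/1, so P_min = 7
CS = (1/2) * 73/5 * (101/4 - 108/5) = 5329/200
PS = (1/2) * 73/5 * (108/5 - 7) = 5329/50
TS = CS + PS = 5329/200 + 5329/50 = 5329/40

5329/40


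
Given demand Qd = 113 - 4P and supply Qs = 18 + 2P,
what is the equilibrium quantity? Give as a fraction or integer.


First find equilibrium price:
113 - 4P = 18 + 2P
P* = 95/6 = 95/6
Then substitute into demand:
Q* = 113 - 4 * 95/6 = 149/3

149/3


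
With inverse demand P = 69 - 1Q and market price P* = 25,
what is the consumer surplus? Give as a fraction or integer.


Maximum willingness to pay (at Q=0): P_max = 69
Quantity demanded at P* = 25:
Q* = (69 - 25)/1 = 44
CS = (1/2) * Q* * (P_max - P*)
CS = (1/2) * 44 * (69 - 25)
CS = (1/2) * 44 * 44 = 968

968


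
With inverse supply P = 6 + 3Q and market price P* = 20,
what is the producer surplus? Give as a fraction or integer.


Minimum supply price (at Q=0): P_min = 6
Quantity supplied at P* = 20:
Q* = (20 - 6)/3 = 14/3
PS = (1/2) * Q* * (P* - P_min)
PS = (1/2) * 14/3 * (20 - 6)
PS = (1/2) * 14/3 * 14 = 98/3

98/3


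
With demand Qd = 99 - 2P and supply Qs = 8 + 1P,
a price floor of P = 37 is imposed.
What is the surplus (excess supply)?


At P = 37:
Qd = 99 - 2*37 = 25
Qs = 8 + 1*37 = 45
Surplus = Qs - Qd = 45 - 25 = 20

20


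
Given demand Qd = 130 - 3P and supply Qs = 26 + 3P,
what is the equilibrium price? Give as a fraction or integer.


At equilibrium, Qd = Qs.
130 - 3P = 26 + 3P
130 - 26 = 3P + 3P
104 = 6P
P* = 104/6 = 52/3

52/3


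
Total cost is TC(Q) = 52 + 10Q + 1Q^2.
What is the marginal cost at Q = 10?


MC = dTC/dQ = 10 + 2*1*Q
At Q = 10:
MC = 10 + 2*10
MC = 10 + 20 = 30

30


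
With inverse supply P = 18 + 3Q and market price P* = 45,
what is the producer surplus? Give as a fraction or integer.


Minimum supply price (at Q=0): P_min = 18
Quantity supplied at P* = 45:
Q* = (45 - 18)/3 = 9
PS = (1/2) * Q* * (P* - P_min)
PS = (1/2) * 9 * (45 - 18)
PS = (1/2) * 9 * 27 = 243/2

243/2


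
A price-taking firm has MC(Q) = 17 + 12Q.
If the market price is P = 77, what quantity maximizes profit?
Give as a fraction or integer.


In perfect competition, profit is maximized where P = MC.
77 = 17 + 12Q
60 = 12Q
Q* = 60/12 = 5

5


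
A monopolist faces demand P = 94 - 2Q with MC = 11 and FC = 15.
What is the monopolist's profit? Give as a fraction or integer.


MR = MC: 94 - 4Q = 11
Q* = 83/4
P* = 94 - 2*83/4 = 105/2
Profit = (P* - MC)*Q* - FC
= (105/2 - 11)*83/4 - 15
= 83/2*83/4 - 15
= 6889/8 - 15 = 6769/8

6769/8


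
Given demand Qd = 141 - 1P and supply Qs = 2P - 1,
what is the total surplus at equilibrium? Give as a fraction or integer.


Find equilibrium: 141 - 1P = 2P - 1
141 + 1 = 3P
P* = 142/3 = 142/3
Q* = 2*142/3 - 1 = 281/3
Inverse demand: P = 141 - Q/1, so P_max = 141
Inverse supply: P = 1/2 + Q/2, so P_min = 1/2
CS = (1/2) * 281/3 * (141 - 142/3) = 78961/18
PS = (1/2) * 281/3 * (142/3 - 1/2) = 78961/36
TS = CS + PS = 78961/18 + 78961/36 = 78961/12

78961/12


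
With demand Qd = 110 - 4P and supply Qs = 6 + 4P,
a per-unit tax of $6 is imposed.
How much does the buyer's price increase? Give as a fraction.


With a per-unit tax, the buyer's price increase depends on relative slopes.
Supply slope: d = 4, Demand slope: b = 4
Buyer's price increase = d * tax / (b + d)
= 4 * 6 / (4 + 4)
= 24 / 8 = 3

3


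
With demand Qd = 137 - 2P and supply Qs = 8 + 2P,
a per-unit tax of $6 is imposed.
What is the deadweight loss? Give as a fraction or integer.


Pre-tax equilibrium quantity: Q* = 145/2
Post-tax equilibrium quantity: Q_tax = 133/2
Reduction in quantity: Q* - Q_tax = 6
DWL = (1/2) * tax * (Q* - Q_tax)
DWL = (1/2) * 6 * 6 = 18

18


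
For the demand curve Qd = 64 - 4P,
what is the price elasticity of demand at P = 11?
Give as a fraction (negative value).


dQ/dP = -4
At P = 11: Q = 64 - 4*11 = 20
E = (dQ/dP)(P/Q) = (-4)(11/20) = -11/5

-11/5


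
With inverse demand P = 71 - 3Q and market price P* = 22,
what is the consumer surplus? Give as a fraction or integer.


Maximum willingness to pay (at Q=0): P_max = 71
Quantity demanded at P* = 22:
Q* = (71 - 22)/3 = 49/3
CS = (1/2) * Q* * (P_max - P*)
CS = (1/2) * 49/3 * (71 - 22)
CS = (1/2) * 49/3 * 49 = 2401/6

2401/6


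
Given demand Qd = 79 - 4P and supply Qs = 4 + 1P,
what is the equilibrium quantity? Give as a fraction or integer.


First find equilibrium price:
79 - 4P = 4 + 1P
P* = 75/5 = 15
Then substitute into demand:
Q* = 79 - 4 * 15 = 19

19


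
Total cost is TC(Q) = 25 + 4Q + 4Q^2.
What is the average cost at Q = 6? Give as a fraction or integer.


TC(6) = 25 + 4*6 + 4*6^2
TC(6) = 25 + 24 + 144 = 193
AC = TC/Q = 193/6 = 193/6

193/6


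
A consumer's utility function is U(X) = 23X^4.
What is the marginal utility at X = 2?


MU = dU/dX = 23*4*X^(4-1)
MU = 92*X^3
At X = 2:
MU = 92 * 2^3
MU = 92 * 8 = 736

736


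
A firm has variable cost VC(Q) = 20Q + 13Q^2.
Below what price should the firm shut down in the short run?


AVC(Q) = VC(Q)/Q = 20 + 13Q
AVC is increasing in Q, so minimum AVC is at Q -> 0+.
Min AVC = 20
The firm should shut down if P < 20.

20


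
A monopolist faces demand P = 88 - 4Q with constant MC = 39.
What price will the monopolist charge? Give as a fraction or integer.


MR = 88 - 8Q
Set MR = MC: 88 - 8Q = 39
Q* = 49/8
Substitute into demand:
P* = 88 - 4*49/8 = 127/2

127/2


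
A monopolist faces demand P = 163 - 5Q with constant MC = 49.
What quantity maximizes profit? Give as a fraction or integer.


TR = P*Q = (163 - 5Q)Q = 163Q - 5Q^2
MR = dTR/dQ = 163 - 10Q
Set MR = MC:
163 - 10Q = 49
114 = 10Q
Q* = 114/10 = 57/5

57/5


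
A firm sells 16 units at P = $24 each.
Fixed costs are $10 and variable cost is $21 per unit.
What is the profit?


Total Revenue = P * Q = 24 * 16 = $384
Total Cost = FC + VC*Q = 10 + 21*16 = $346
Profit = TR - TC = 384 - 346 = $38

$38


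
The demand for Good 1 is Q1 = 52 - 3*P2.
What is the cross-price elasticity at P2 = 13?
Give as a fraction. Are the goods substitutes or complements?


dQ1/dP2 = -3
At P2 = 13: Q1 = 52 - 3*13 = 13
Exy = (dQ1/dP2)(P2/Q1) = -3 * 13 / 13 = -3
Since Exy < 0, the goods are complements.

-3 (complements)


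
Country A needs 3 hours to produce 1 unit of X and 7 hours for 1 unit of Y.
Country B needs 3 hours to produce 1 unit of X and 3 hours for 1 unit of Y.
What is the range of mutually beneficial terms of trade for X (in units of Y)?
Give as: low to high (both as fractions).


Opportunity cost of X for Country A = hours_X / hours_Y = 3/7 = 3/7 units of Y
Opportunity cost of X for Country B = hours_X / hours_Y = 3/3 = 1 units of Y
Terms of trade must be between the two opportunity costs.
Range: 3/7 to 1

3/7 to 1


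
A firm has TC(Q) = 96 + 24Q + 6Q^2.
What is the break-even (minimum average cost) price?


AC(Q) = 96/Q + 24 + 6Q
To minimize: dAC/dQ = -96/Q^2 + 6 = 0
Q^2 = 96/6 = 16
Q* = 4
Min AC = 96/4 + 24 + 6*4
Min AC = 24 + 24 + 24 = 72

72


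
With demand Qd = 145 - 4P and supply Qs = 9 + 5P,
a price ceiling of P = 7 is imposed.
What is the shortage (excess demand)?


At P = 7:
Qd = 145 - 4*7 = 117
Qs = 9 + 5*7 = 44
Shortage = Qd - Qs = 117 - 44 = 73

73


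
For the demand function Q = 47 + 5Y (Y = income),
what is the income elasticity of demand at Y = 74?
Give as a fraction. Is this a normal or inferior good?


dQ/dY = 5
At Y = 74: Q = 47 + 5*74 = 417
Ey = (dQ/dY)(Y/Q) = 5 * 74 / 417 = 370/417
Since Ey > 0, this is a normal good.

370/417 (normal good)


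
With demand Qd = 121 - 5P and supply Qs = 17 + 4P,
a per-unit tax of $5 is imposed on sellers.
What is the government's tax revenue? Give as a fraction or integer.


With tax on sellers, new supply: Qs' = 17 + 4(P - 5)
= 4P - 3
New equilibrium quantity:
Q_new = 469/9
Tax revenue = tax * Q_new = 5 * 469/9 = 2345/9

2345/9


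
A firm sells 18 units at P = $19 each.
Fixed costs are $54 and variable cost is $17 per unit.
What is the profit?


Total Revenue = P * Q = 19 * 18 = $342
Total Cost = FC + VC*Q = 54 + 17*18 = $360
Profit = TR - TC = 342 - 360 = $-18

$-18


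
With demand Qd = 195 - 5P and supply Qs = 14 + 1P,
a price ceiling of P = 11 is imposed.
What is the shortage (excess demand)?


At P = 11:
Qd = 195 - 5*11 = 140
Qs = 14 + 1*11 = 25
Shortage = Qd - Qs = 140 - 25 = 115

115


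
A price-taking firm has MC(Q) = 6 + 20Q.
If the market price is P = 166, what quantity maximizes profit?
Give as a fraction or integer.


In perfect competition, profit is maximized where P = MC.
166 = 6 + 20Q
160 = 20Q
Q* = 160/20 = 8

8


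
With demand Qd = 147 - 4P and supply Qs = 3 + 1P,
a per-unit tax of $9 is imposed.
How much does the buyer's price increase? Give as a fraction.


With a per-unit tax, the buyer's price increase depends on relative slopes.
Supply slope: d = 1, Demand slope: b = 4
Buyer's price increase = d * tax / (b + d)
= 1 * 9 / (4 + 1)
= 9 / 5 = 9/5

9/5


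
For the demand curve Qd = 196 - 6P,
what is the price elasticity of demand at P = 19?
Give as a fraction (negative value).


dQ/dP = -6
At P = 19: Q = 196 - 6*19 = 82
E = (dQ/dP)(P/Q) = (-6)(19/82) = -57/41

-57/41


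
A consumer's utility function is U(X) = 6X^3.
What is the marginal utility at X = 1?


MU = dU/dX = 6*3*X^(3-1)
MU = 18*X^2
At X = 1:
MU = 18 * 1^2
MU = 18 * 1 = 18

18


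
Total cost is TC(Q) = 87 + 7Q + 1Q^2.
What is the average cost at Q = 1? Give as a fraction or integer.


TC(1) = 87 + 7*1 + 1*1^2
TC(1) = 87 + 7 + 1 = 95
AC = TC/Q = 95/1 = 95

95


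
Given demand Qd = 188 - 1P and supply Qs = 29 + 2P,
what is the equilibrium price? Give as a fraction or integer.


At equilibrium, Qd = Qs.
188 - 1P = 29 + 2P
188 - 29 = 1P + 2P
159 = 3P
P* = 159/3 = 53

53


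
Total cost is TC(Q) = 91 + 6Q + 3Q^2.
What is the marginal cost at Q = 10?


MC = dTC/dQ = 6 + 2*3*Q
At Q = 10:
MC = 6 + 6*10
MC = 6 + 60 = 66

66


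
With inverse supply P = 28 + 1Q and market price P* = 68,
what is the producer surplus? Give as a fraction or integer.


Minimum supply price (at Q=0): P_min = 28
Quantity supplied at P* = 68:
Q* = (68 - 28)/1 = 40
PS = (1/2) * Q* * (P* - P_min)
PS = (1/2) * 40 * (68 - 28)
PS = (1/2) * 40 * 40 = 800

800


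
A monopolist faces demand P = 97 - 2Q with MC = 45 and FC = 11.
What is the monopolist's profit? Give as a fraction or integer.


MR = MC: 97 - 4Q = 45
Q* = 13
P* = 97 - 2*13 = 71
Profit = (P* - MC)*Q* - FC
= (71 - 45)*13 - 11
= 26*13 - 11
= 338 - 11 = 327

327


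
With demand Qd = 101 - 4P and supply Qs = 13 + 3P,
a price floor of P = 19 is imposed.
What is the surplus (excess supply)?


At P = 19:
Qd = 101 - 4*19 = 25
Qs = 13 + 3*19 = 70
Surplus = Qs - Qd = 70 - 25 = 45

45


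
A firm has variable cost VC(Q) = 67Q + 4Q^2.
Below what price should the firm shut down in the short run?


AVC(Q) = VC(Q)/Q = 67 + 4Q
AVC is increasing in Q, so minimum AVC is at Q -> 0+.
Min AVC = 67
The firm should shut down if P < 67.

67


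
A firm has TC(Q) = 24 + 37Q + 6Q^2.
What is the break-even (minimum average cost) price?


AC(Q) = 24/Q + 37 + 6Q
To minimize: dAC/dQ = -24/Q^2 + 6 = 0
Q^2 = 24/6 = 4
Q* = 2
Min AC = 24/2 + 37 + 6*2
Min AC = 12 + 37 + 12 = 61

61


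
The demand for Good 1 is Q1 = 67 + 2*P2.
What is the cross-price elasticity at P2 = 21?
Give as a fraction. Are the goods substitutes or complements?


dQ1/dP2 = 2
At P2 = 21: Q1 = 67 + 2*21 = 109
Exy = (dQ1/dP2)(P2/Q1) = 2 * 21 / 109 = 42/109
Since Exy > 0, the goods are substitutes.

42/109 (substitutes)


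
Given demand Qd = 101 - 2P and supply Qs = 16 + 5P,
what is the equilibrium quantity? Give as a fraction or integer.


First find equilibrium price:
101 - 2P = 16 + 5P
P* = 85/7 = 85/7
Then substitute into demand:
Q* = 101 - 2 * 85/7 = 537/7

537/7


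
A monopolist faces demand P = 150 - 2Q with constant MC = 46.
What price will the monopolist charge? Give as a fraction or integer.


MR = 150 - 4Q
Set MR = MC: 150 - 4Q = 46
Q* = 26
Substitute into demand:
P* = 150 - 2*26 = 98

98


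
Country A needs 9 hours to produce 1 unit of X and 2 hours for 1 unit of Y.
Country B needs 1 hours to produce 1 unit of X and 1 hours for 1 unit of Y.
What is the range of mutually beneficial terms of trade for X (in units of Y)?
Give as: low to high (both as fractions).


Opportunity cost of X for Country A = hours_X / hours_Y = 9/2 = 9/2 units of Y
Opportunity cost of X for Country B = hours_X / hours_Y = 1/1 = 1 units of Y
Terms of trade must be between the two opportunity costs.
Range: 1 to 9/2

1 to 9/2


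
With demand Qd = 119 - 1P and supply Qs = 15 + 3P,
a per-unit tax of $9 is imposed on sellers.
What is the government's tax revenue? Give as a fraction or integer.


With tax on sellers, new supply: Qs' = 15 + 3(P - 9)
= 3P - 12
New equilibrium quantity:
Q_new = 345/4
Tax revenue = tax * Q_new = 9 * 345/4 = 3105/4

3105/4


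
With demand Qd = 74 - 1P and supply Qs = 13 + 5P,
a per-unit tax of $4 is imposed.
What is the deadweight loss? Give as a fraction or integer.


Pre-tax equilibrium quantity: Q* = 383/6
Post-tax equilibrium quantity: Q_tax = 121/2
Reduction in quantity: Q* - Q_tax = 10/3
DWL = (1/2) * tax * (Q* - Q_tax)
DWL = (1/2) * 4 * 10/3 = 20/3

20/3


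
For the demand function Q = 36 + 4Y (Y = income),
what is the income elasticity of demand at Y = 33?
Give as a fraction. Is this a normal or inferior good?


dQ/dY = 4
At Y = 33: Q = 36 + 4*33 = 168
Ey = (dQ/dY)(Y/Q) = 4 * 33 / 168 = 11/14
Since Ey > 0, this is a normal good.

11/14 (normal good)


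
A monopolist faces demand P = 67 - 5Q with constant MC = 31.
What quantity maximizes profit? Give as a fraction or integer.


TR = P*Q = (67 - 5Q)Q = 67Q - 5Q^2
MR = dTR/dQ = 67 - 10Q
Set MR = MC:
67 - 10Q = 31
36 = 10Q
Q* = 36/10 = 18/5

18/5


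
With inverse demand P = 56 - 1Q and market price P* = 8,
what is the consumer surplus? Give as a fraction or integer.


Maximum willingness to pay (at Q=0): P_max = 56
Quantity demanded at P* = 8:
Q* = (56 - 8)/1 = 48
CS = (1/2) * Q* * (P_max - P*)
CS = (1/2) * 48 * (56 - 8)
CS = (1/2) * 48 * 48 = 1152

1152


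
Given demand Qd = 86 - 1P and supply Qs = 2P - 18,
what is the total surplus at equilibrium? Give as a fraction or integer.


Find equilibrium: 86 - 1P = 2P - 18
86 + 18 = 3P
P* = 104/3 = 104/3
Q* = 2*104/3 - 18 = 154/3
Inverse demand: P = 86 - Q/1, so P_max = 86
Inverse supply: P = 9 + Q/2, so P_min = 9
CS = (1/2) * 154/3 * (86 - 104/3) = 11858/9
PS = (1/2) * 154/3 * (104/3 - 9) = 5929/9
TS = CS + PS = 11858/9 + 5929/9 = 5929/3

5929/3


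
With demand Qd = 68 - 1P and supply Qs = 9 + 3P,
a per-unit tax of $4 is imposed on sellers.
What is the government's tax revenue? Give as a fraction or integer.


With tax on sellers, new supply: Qs' = 9 + 3(P - 4)
= 3P - 3
New equilibrium quantity:
Q_new = 201/4
Tax revenue = tax * Q_new = 4 * 201/4 = 201

201


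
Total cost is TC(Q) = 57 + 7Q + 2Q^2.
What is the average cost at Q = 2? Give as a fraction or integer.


TC(2) = 57 + 7*2 + 2*2^2
TC(2) = 57 + 14 + 8 = 79
AC = TC/Q = 79/2 = 79/2

79/2


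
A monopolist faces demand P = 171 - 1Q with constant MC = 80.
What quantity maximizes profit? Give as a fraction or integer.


TR = P*Q = (171 - 1Q)Q = 171Q - 1Q^2
MR = dTR/dQ = 171 - 2Q
Set MR = MC:
171 - 2Q = 80
91 = 2Q
Q* = 91/2 = 91/2

91/2


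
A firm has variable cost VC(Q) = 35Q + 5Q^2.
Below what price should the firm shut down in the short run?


AVC(Q) = VC(Q)/Q = 35 + 5Q
AVC is increasing in Q, so minimum AVC is at Q -> 0+.
Min AVC = 35
The firm should shut down if P < 35.

35


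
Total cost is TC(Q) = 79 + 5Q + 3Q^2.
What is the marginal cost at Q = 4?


MC = dTC/dQ = 5 + 2*3*Q
At Q = 4:
MC = 5 + 6*4
MC = 5 + 24 = 29

29


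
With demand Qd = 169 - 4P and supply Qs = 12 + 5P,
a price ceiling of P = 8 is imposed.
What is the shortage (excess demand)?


At P = 8:
Qd = 169 - 4*8 = 137
Qs = 12 + 5*8 = 52
Shortage = Qd - Qs = 137 - 52 = 85

85


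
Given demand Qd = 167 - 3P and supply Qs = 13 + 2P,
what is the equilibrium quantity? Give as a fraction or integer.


First find equilibrium price:
167 - 3P = 13 + 2P
P* = 154/5 = 154/5
Then substitute into demand:
Q* = 167 - 3 * 154/5 = 373/5

373/5


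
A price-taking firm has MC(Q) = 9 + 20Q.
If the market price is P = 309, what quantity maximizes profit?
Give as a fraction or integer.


In perfect competition, profit is maximized where P = MC.
309 = 9 + 20Q
300 = 20Q
Q* = 300/20 = 15

15


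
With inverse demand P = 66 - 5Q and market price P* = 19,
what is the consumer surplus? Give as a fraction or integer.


Maximum willingness to pay (at Q=0): P_max = 66
Quantity demanded at P* = 19:
Q* = (66 - 19)/5 = 47/5
CS = (1/2) * Q* * (P_max - P*)
CS = (1/2) * 47/5 * (66 - 19)
CS = (1/2) * 47/5 * 47 = 2209/10

2209/10
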